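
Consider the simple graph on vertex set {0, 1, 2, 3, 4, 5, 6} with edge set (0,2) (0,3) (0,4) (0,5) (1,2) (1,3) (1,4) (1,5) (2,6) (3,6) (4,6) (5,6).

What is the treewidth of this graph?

A width-3 tree decomposition is:
Bags: B1 = {0, 1, 5, 6}  B2 = {0, 1, 2, 6}  B3 = {0, 1, 3, 6}  B4 = {0, 1, 4, 6}
Tree: B1–B2, B2–B3, B3–B4
The largest bag has 4 vertices, giving width 3; this decomposition certifies tw(G) ≤ 3. For the lower bound: the 4 vertex sets {1,5}, {2,6}, {0}, {3} are disjoint, each induces a connected subgraph, and every pair is joined by at least one edge of G. Contracting each set to a single vertex therefore yields K_{4} as a minor, and since treewidth is minor-monotone, tw(G) ≥ tw(K_{4}) = 3. Therefore the treewidth is 3.

3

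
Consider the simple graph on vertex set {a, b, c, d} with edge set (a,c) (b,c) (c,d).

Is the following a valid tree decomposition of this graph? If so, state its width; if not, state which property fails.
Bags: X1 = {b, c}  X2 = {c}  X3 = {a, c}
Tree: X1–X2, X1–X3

A tree decomposition must satisfy three properties: every vertex lies in some bag; for every edge, both endpoints lie together in some bag; and for every vertex, the bags containing it form a connected subtree. Here vertex d appears in no bag, so the decomposition is invalid.

No — vertex d appears in no bag.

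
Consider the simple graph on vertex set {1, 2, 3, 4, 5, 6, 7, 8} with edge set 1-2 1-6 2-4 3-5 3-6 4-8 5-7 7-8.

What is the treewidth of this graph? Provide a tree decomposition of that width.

Treewidth 2.
Bags: B1 = {1, 2, 4}  B2 = {1, 4, 8}  B3 = {1, 7, 8}  B4 = {1, 5, 7}  B5 = {1, 3, 5}  B6 = {1, 3, 6}
Tree: B1–B2, B2–B3, B3–B4, B4–B5, B5–B6

The largest bag has 3 vertices, giving width 2; this decomposition certifies tw(G) ≤ 2. Since 1–2–4–8–7–5–3–6–1 is a cycle in G, G is not acyclic. Forests are exactly the graphs of treewidth ≤ 1, so tw(G) ≥ 2. Combining the bounds, tw(G) = 2.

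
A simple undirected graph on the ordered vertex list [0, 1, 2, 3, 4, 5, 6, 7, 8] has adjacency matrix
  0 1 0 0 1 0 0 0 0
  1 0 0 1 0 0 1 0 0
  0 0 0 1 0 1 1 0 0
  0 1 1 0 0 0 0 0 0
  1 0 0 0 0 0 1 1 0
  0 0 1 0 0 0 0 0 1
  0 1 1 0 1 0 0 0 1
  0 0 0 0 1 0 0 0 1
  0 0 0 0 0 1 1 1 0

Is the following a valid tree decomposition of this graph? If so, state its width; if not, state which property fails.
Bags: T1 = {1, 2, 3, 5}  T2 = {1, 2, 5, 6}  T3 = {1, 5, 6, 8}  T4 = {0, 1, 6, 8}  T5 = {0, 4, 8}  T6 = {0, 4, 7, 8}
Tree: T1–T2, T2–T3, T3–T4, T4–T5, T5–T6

No — edge (6,4) lies in no bag.

A tree decomposition must satisfy three properties: every vertex lies in some bag; for every edge, both endpoints lie together in some bag; and for every vertex, the bags containing it form a connected subtree. Here edge (6,4) lies in no bag, so the decomposition is invalid.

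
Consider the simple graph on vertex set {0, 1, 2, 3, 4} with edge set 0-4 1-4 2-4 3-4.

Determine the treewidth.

1

A width-1 tree decomposition is:
Bags: B1 = {3, 4}  B2 = {0, 4}  B3 = {2, 4}  B4 = {1, 4}
Tree: B1–B2, B2–B3, B2–B4
The largest bag has 2 vertices, giving width 1; this decomposition certifies tw(G) ≤ 1. Any graph with an edge has treewidth ≥ 1, and G has the edge 4–3. Combining the bounds, tw(G) = 1.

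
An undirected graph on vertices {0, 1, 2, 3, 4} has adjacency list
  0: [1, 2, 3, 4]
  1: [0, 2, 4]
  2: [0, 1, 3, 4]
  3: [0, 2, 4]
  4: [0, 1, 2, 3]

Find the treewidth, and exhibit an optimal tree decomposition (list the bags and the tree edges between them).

Treewidth 3.
One optimal decomposition is:
Bags: B1 = {0, 1, 2, 4}  B2 = {0, 2, 3, 4}
Tree: B1–B2

Each bag holds 4 vertices, so the decomposition has width 3, which upper-bounds the treewidth. Conversely, {0, 1, 2, 4} is a clique of size 4, and the vertices of any clique must share a bag in every tree decomposition; so some bag has ≥ 4 vertices and tw(G) ≥ 3. The upper and lower bounds meet at 3, so that is the treewidth.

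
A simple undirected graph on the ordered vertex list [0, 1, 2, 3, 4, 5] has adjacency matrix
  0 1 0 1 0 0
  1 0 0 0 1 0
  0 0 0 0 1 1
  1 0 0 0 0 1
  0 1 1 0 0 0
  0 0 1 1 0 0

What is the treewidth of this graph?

A width-2 tree decomposition is:
Bags: B1 = {0, 3, 5}  B2 = {0, 2, 5}  B3 = {0, 2, 4}  B4 = {0, 1, 4}
Tree: B1–B2, B2–B3, B3–B4
Each bag holds 3 vertices, so the decomposition has width 2, which upper-bounds the treewidth. Since 0–3–5–2–4–1–0 is a cycle in G, G is not acyclic. Forests are exactly the graphs of treewidth ≤ 1, so tw(G) ≥ 2. Hence tw(G) = 2 exactly.

2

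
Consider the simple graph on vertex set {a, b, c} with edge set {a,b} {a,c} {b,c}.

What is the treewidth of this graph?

2

A width-2 tree decomposition is:
Bags: B1 = {a, b, c}
Tree: (single bag)
A single bag containing all 3 vertices is trivially a valid decomposition of width 2. For the lower bound, the 3 vertices {a, b, c} are pairwise adjacent, and any tree decomposition puts a clique entirely inside one bag — forcing width ≥ 2. Combining the bounds, tw(G) = 2.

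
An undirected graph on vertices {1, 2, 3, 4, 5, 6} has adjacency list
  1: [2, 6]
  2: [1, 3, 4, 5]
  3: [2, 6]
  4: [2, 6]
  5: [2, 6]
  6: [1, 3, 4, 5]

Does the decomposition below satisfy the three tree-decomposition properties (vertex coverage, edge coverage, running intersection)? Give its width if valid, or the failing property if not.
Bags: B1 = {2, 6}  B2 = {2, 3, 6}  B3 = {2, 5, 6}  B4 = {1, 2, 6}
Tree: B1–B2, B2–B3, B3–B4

No — vertex 4 appears in no bag.

A tree decomposition must satisfy three properties: every vertex lies in some bag; for every edge, both endpoints lie together in some bag; and for every vertex, the bags containing it form a connected subtree. Here vertex 4 appears in no bag, so the decomposition is invalid.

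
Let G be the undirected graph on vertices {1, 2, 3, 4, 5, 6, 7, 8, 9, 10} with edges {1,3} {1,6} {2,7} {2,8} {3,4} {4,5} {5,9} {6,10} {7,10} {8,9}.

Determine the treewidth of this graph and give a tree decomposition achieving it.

Every bag has size at most 3, so the width is 3 − 1 = 2 and tw(G) ≤ 2. For the lower bound, G contains the cycle 10–7–2–8–9–5–4–3–1–6–10, so G is not a forest; only forests have treewidth ≤ 1, hence tw(G) ≥ 2. Therefore the treewidth is 2.

Treewidth 2.
One optimal decomposition is:
Bags: B1 = {2, 7, 10}  B2 = {2, 8, 10}  B3 = {8, 9, 10}  B4 = {5, 9, 10}  B5 = {4, 5, 10}  B6 = {3, 4, 10}  B7 = {1, 3, 10}  B8 = {1, 6, 10}
Tree: B1–B2, B2–B3, B3–B4, B4–B5, B5–B6, B6–B7, B7–B8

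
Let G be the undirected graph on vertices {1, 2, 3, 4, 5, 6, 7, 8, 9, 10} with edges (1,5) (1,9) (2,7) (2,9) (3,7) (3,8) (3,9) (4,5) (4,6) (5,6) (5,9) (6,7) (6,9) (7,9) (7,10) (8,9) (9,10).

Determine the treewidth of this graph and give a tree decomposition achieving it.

Treewidth 2.
One optimal decomposition is:
Bags: B1 = {6, 7, 9}  B2 = {5, 6, 9}  B3 = {3, 7, 9}  B4 = {1, 5, 9}  B5 = {4, 5, 6}  B6 = {7, 9, 10}  B7 = {3, 8, 9}  B8 = {2, 7, 9}
Tree: B1–B2, B1–B3, B2–B4, B2–B5, B1–B6, B3–B7, B3–B8

Each bag holds 3 vertices, so the decomposition has width 2, which upper-bounds the treewidth. Conversely, {3, 8, 9} is a clique of size 3, and the vertices of any clique must share a bag in every tree decomposition; so some bag has ≥ 3 vertices and tw(G) ≥ 2. Combining the bounds, tw(G) = 2.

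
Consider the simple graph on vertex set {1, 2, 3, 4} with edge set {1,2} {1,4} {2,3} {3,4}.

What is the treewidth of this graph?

A width-2 tree decomposition is:
Bags: B1 = {1, 2, 3}  B2 = {1, 3, 4}
Tree: B1–B2
Every bag has size at most 3, so the width is 3 − 1 = 2 and tw(G) ≤ 2. Since 1–2–3–4–1 is a cycle in G, G is not acyclic. Forests are exactly the graphs of treewidth ≤ 1, so tw(G) ≥ 2. The upper and lower bounds meet at 2, so that is the treewidth.

2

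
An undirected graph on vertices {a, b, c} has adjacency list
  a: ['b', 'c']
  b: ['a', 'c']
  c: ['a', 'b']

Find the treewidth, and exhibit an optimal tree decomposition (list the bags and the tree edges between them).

With just one bag of size 3, the width is 3 − 1 = 2, so tw(G) ≤ 2. On the other hand G contains the 3-clique {a, b, c}. A clique must lie in a single bag of any decomposition, so no decomposition can have width below 2. Therefore the treewidth is 2.

Treewidth 2.
One optimal decomposition is:
Bags: B1 = {a, b, c}
Tree: (single bag)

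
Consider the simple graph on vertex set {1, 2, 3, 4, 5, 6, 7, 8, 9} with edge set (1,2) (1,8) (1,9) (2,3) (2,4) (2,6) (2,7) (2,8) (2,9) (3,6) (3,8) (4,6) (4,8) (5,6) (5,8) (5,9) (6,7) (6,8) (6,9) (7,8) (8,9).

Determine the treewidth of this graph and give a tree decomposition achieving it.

Every bag has size at most 4, so the width is 4 − 1 = 3 and tw(G) ≤ 3. Conversely, {1, 2, 8, 9} is a clique of size 4, and the vertices of any clique must share a bag in every tree decomposition; so some bag has ≥ 4 vertices and tw(G) ≥ 3. Therefore the treewidth is 3.

Treewidth 3.
One such decomposition:
Bags: B1 = {1, 2, 8, 9}  B2 = {2, 6, 8, 9}  B3 = {2, 6, 7, 8}  B4 = {2, 4, 6, 8}  B5 = {5, 6, 8, 9}  B6 = {2, 3, 6, 8}
Tree: B1–B2, B2–B3, B3–B4, B2–B5, B3–B6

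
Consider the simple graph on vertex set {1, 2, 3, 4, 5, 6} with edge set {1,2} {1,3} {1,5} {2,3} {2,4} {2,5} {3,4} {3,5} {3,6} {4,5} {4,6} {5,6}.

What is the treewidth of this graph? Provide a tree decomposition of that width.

Every bag has size at most 4, so the width is 4 − 1 = 3 and tw(G) ≤ 3. Conversely, {1, 2, 3, 5} is a clique of size 4, and the vertices of any clique must share a bag in every tree decomposition; so some bag has ≥ 4 vertices and tw(G) ≥ 3. Combining the bounds, tw(G) = 3.

Treewidth 3.
One optimal decomposition is:
Bags: B1 = {3, 4, 5, 6}  B2 = {2, 3, 4, 5}  B3 = {1, 2, 3, 5}
Tree: B1–B2, B2–B3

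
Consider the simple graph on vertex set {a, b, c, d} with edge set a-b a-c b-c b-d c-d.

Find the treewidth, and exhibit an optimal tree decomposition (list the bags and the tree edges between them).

Treewidth 2.
One such decomposition:
Bags: B1 = {b, c, d}  B2 = {a, b, c}
Tree: B1–B2

The largest bag has 3 vertices, giving width 2; this decomposition certifies tw(G) ≤ 2. Conversely, {b, c, d} is a clique of size 3, and the vertices of any clique must share a bag in every tree decomposition; so some bag has ≥ 3 vertices and tw(G) ≥ 2. Therefore the treewidth is 2.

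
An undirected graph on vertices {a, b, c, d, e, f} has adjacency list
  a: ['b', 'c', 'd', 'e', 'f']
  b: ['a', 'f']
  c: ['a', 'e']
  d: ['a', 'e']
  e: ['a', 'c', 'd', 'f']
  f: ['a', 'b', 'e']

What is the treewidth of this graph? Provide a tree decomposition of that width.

Treewidth 2.
One optimal decomposition is:
Bags: B1 = {a, e, f}  B2 = {a, c, e}  B3 = {a, d, e}  B4 = {a, b, f}
Tree: B1–B2, B1–B3, B1–B4

The largest bag has 3 vertices, giving width 2; this decomposition certifies tw(G) ≤ 2. For the lower bound, the 3 vertices {a, d, e} are pairwise adjacent, and any tree decomposition puts a clique entirely inside one bag — forcing width ≥ 2. Therefore the treewidth is 2.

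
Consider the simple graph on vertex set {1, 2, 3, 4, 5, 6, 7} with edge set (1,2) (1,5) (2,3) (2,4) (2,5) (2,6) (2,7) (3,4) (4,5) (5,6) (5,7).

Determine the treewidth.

2

A width-2 tree decomposition is:
Bags: B1 = {2, 4, 5}  B2 = {1, 2, 5}  B3 = {2, 3, 4}  B4 = {2, 5, 6}  B5 = {2, 5, 7}
Tree: B1–B2, B1–B3, B2–B4, B2–B5
The largest bag has 3 vertices, giving width 2; this decomposition certifies tw(G) ≤ 2. For the lower bound, the 3 vertices {2, 3, 4} are pairwise adjacent, and any tree decomposition puts a clique entirely inside one bag — forcing width ≥ 2. The upper and lower bounds meet at 2, so that is the treewidth.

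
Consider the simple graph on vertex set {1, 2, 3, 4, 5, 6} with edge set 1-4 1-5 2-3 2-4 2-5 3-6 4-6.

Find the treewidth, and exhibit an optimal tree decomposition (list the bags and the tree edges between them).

The largest bag has 3 vertices, giving width 2; this decomposition certifies tw(G) ≤ 2. For the lower bound, G contains the cycle 3–6–4–2–3, so G is not a forest; only forests have treewidth ≤ 1, hence tw(G) ≥ 2. Hence tw(G) = 2 exactly.

Treewidth 2.
One such decomposition:
Bags: B1 = {2, 3, 6}  B2 = {2, 4, 6}  B3 = {2, 4, 5}  B4 = {1, 4, 5}
Tree: B1–B2, B2–B3, B3–B4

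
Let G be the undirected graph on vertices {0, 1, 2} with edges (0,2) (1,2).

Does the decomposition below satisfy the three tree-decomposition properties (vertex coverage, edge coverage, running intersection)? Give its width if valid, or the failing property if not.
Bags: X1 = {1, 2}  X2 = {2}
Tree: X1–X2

A tree decomposition must satisfy three properties: every vertex lies in some bag; for every edge, both endpoints lie together in some bag; and for every vertex, the bags containing it form a connected subtree. Here vertex 0 appears in no bag, so the decomposition is invalid.

No — vertex 0 appears in no bag.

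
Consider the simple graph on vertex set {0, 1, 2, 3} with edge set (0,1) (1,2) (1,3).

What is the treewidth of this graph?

A width-1 tree decomposition is:
Bags: B1 = {1, 2}  B2 = {1, 3}  B3 = {0, 1}
Tree: B1–B2, B2–B3
Every bag has size at most 2, so the width is 2 − 1 = 1 and tw(G) ≤ 1. Any graph with an edge has treewidth ≥ 1, and G has the edge 2–1. Hence tw(G) = 1 exactly.

1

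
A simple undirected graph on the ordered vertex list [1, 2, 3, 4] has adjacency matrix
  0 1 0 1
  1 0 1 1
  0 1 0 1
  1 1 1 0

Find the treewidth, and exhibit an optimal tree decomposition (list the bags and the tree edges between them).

The largest bag has 3 vertices, giving width 2; this decomposition certifies tw(G) ≤ 2. For the lower bound, the 3 vertices {1, 2, 4} are pairwise adjacent, and any tree decomposition puts a clique entirely inside one bag — forcing width ≥ 2. The upper and lower bounds meet at 2, so that is the treewidth.

Treewidth 2.
One optimal decomposition is:
Bags: B1 = {2, 3, 4}  B2 = {1, 2, 4}
Tree: B1–B2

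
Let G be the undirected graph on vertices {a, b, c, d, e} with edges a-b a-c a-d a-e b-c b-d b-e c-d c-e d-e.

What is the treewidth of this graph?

4

A width-4 tree decomposition is:
Bags: B1 = {a, b, c, d, e}
Tree: (single bag)
With just one bag of size 5, the width is 5 − 1 = 4, so tw(G) ≤ 4. On the other hand G contains the 5-clique {a, b, c, d, e}. A clique must lie in a single bag of any decomposition, so no decomposition can have width below 4. Hence tw(G) = 4 exactly.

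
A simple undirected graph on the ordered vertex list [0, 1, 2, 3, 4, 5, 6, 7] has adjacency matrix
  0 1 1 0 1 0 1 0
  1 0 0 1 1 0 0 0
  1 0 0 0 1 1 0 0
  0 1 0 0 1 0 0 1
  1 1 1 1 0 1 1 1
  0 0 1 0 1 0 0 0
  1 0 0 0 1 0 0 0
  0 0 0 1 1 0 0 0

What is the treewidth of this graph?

A width-2 tree decomposition is:
Bags: B1 = {1, 3, 4}  B2 = {0, 1, 4}  B3 = {3, 4, 7}  B4 = {0, 2, 4}  B5 = {0, 4, 6}  B6 = {2, 4, 5}
Tree: B1–B2, B1–B3, B2–B4, B2–B5, B4–B6
The largest bag has 3 vertices, giving width 2; this decomposition certifies tw(G) ≤ 2. For the lower bound, the 3 vertices {0, 1, 4} are pairwise adjacent, and any tree decomposition puts a clique entirely inside one bag — forcing width ≥ 2. Therefore the treewidth is 2.

2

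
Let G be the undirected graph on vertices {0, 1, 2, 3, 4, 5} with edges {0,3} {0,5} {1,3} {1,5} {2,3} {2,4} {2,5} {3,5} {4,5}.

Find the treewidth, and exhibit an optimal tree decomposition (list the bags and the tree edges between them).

Treewidth 2.
One such decomposition:
Bags: B1 = {2, 3, 5}  B2 = {0, 3, 5}  B3 = {1, 3, 5}  B4 = {2, 4, 5}
Tree: B1–B2, B2–B3, B1–B4

The largest bag has 3 vertices, giving width 2; this decomposition certifies tw(G) ≤ 2. For the lower bound, the 3 vertices {0, 3, 5} are pairwise adjacent, and any tree decomposition puts a clique entirely inside one bag — forcing width ≥ 2. Therefore the treewidth is 2.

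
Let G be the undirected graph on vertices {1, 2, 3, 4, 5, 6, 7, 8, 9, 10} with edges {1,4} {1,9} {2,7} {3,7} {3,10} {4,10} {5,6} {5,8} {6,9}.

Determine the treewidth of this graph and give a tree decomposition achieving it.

Treewidth 1.
One optimal decomposition is:
Bags: B1 = {2, 7}  B2 = {3, 7}  B3 = {3, 10}  B4 = {4, 10}  B5 = {1, 4}  B6 = {1, 9}  B7 = {6, 9}  B8 = {5, 6}  B9 = {5, 8}
Tree: B1–B2, B2–B3, B3–B4, B4–B5, B5–B6, B6–B7, B7–B8, B8–B9

Each bag holds 2 vertices, so the decomposition has width 1, which upper-bounds the treewidth. Since G has at least one edge (e.g. 2–7), it is not an edgeless graph, so tw(G) ≥ 1. Therefore the treewidth is 1.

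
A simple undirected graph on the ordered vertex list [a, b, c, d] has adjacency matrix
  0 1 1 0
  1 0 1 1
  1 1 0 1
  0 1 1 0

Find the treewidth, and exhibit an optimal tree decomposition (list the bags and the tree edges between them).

Every bag has size at most 3, so the width is 3 − 1 = 2 and tw(G) ≤ 2. On the other hand G contains the 3-clique {b, c, d}. A clique must lie in a single bag of any decomposition, so no decomposition can have width below 2. The upper and lower bounds meet at 2, so that is the treewidth.

Treewidth 2.
One such decomposition:
Bags: B1 = {a, b, c}  B2 = {b, c, d}
Tree: B1–B2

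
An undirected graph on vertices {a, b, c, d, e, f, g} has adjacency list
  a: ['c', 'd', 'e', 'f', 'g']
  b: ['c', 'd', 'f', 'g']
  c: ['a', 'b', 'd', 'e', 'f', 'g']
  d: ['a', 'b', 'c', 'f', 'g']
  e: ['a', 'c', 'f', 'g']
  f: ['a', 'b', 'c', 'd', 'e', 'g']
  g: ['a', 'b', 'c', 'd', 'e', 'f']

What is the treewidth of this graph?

A width-4 tree decomposition is:
Bags: B1 = {a, c, e, f, g}  B2 = {a, c, d, f, g}  B3 = {b, c, d, f, g}
Tree: B1–B2, B2–B3
The largest bag has 5 vertices, giving width 4; this decomposition certifies tw(G) ≤ 4. Conversely, {a, c, d, f, g} is a clique of size 5, and the vertices of any clique must share a bag in every tree decomposition; so some bag has ≥ 5 vertices and tw(G) ≥ 4. Hence tw(G) = 4 exactly.

4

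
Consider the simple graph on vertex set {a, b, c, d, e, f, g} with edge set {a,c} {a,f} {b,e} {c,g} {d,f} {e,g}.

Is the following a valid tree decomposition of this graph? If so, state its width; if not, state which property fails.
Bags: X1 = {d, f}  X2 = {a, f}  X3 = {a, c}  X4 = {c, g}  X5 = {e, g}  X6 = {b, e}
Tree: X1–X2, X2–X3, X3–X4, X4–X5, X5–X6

Vertex coverage: the bags together contain {a, b, c, d, e, f, g}, the full vertex set. Edge coverage: each edge of G has both endpoints in at least one bag. Running intersection: for every vertex, the bags containing it form a connected subtree. All three properties hold, so this is a valid tree decomposition of width max|bag| − 1 = 1, and hence tw(G) ≤ 1.

Yes; width 1.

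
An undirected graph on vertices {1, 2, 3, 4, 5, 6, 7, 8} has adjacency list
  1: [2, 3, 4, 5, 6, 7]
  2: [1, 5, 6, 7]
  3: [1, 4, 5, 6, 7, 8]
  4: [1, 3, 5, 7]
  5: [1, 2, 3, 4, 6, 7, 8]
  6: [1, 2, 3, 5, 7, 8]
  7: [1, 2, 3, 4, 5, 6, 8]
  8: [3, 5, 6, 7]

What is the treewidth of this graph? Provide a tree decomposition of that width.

Each bag holds 5 vertices, so the decomposition has width 4, which upper-bounds the treewidth. On the other hand G contains the 5-clique {3, 5, 6, 7, 8}. A clique must lie in a single bag of any decomposition, so no decomposition can have width below 4. Combining the bounds, tw(G) = 4.

Treewidth 4.
One optimal decomposition is:
Bags: B1 = {1, 3, 5, 6, 7}  B2 = {1, 3, 4, 5, 7}  B3 = {3, 5, 6, 7, 8}  B4 = {1, 2, 5, 6, 7}
Tree: B1–B2, B1–B3, B1–B4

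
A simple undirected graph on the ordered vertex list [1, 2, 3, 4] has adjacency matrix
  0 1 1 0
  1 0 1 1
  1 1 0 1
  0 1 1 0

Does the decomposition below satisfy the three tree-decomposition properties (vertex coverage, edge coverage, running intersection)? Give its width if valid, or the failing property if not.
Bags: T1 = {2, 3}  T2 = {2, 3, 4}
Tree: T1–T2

A tree decomposition must satisfy three properties: every vertex lies in some bag; for every edge, both endpoints lie together in some bag; and for every vertex, the bags containing it form a connected subtree. Here vertex 1 appears in no bag, so the decomposition is invalid.

No — vertex 1 appears in no bag.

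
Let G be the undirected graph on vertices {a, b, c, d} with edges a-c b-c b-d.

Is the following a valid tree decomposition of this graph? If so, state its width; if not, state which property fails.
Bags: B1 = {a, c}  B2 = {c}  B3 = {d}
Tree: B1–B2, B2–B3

A tree decomposition must satisfy three properties: every vertex lies in some bag; for every edge, both endpoints lie together in some bag; and for every vertex, the bags containing it form a connected subtree. Here vertex b appears in no bag, so the decomposition is invalid.

No — vertex b appears in no bag.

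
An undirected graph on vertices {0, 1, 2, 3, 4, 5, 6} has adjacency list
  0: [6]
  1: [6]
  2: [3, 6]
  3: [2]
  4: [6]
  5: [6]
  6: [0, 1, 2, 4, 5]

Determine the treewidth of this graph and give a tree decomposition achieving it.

Every bag has size at most 2, so the width is 2 − 1 = 1 and tw(G) ≤ 1. G has an edge, so its treewidth is at least 1. Therefore the treewidth is 1.

Treewidth 1.
One such decomposition:
Bags: B1 = {2, 6}  B2 = {4, 6}  B3 = {0, 6}  B4 = {5, 6}  B5 = {1, 6}  B6 = {2, 3}
Tree: B1–B2, B2–B3, B2–B4, B1–B5, B1–B6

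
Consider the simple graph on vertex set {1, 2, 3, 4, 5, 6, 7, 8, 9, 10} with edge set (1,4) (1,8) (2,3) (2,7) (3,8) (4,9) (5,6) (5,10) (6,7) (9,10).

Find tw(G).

2

A width-2 tree decomposition is:
Bags: B1 = {2, 6, 7}  B2 = {2, 5, 6}  B3 = {2, 5, 10}  B4 = {2, 9, 10}  B5 = {2, 4, 9}  B6 = {1, 2, 4}  B7 = {1, 2, 8}  B8 = {2, 3, 8}
Tree: B1–B2, B2–B3, B3–B4, B4–B5, B5–B6, B6–B7, B7–B8
The largest bag has 3 vertices, giving width 2; this decomposition certifies tw(G) ≤ 2. For the lower bound, G contains the cycle 2–7–6–5–10–9–4–1–8–3–2, so G is not a forest; only forests have treewidth ≤ 1, hence tw(G) ≥ 2. Hence tw(G) = 2 exactly.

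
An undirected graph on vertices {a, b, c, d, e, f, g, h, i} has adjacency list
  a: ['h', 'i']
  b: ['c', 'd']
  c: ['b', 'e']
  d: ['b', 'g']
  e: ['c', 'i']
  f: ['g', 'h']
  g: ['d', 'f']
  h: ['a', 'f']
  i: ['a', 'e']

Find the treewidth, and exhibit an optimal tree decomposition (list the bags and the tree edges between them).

Treewidth 2.
One such decomposition:
Bags: B1 = {b, c, d}  B2 = {c, d, e}  B3 = {d, e, i}  B4 = {a, d, i}  B5 = {a, d, h}  B6 = {d, f, h}  B7 = {d, f, g}
Tree: B1–B2, B2–B3, B3–B4, B4–B5, B5–B6, B6–B7

Each bag holds 3 vertices, so the decomposition has width 2, which upper-bounds the treewidth. The edges d–b–c–e–i–a–h–f–g–d form a cycle, so G is not a tree and its treewidth is at least 2. Hence tw(G) = 2 exactly.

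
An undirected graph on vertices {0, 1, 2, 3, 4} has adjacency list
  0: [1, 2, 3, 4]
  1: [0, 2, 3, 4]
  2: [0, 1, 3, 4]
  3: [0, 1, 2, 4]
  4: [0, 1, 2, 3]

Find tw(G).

A width-4 tree decomposition is:
Bags: B1 = {0, 1, 2, 3, 4}
Tree: (single bag)
With just one bag of size 5, the width is 5 − 1 = 4, so tw(G) ≤ 4. For the lower bound, the 5 vertices {0, 1, 2, 3, 4} are pairwise adjacent, and any tree decomposition puts a clique entirely inside one bag — forcing width ≥ 4. Combining the bounds, tw(G) = 4.

4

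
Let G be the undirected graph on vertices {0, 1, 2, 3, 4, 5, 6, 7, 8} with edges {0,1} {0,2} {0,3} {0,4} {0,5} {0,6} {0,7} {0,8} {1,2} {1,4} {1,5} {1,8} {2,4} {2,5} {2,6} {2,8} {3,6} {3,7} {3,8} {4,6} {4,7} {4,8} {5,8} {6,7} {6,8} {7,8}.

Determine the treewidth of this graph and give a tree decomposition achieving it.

Each bag holds 5 vertices, so the decomposition has width 4, which upper-bounds the treewidth. On the other hand G contains the 5-clique {0, 1, 2, 4, 8}. A clique must lie in a single bag of any decomposition, so no decomposition can have width below 4. Therefore the treewidth is 4.

Treewidth 4.
One optimal decomposition is:
Bags: B1 = {0, 4, 6, 7, 8}  B2 = {0, 2, 4, 6, 8}  B3 = {0, 1, 2, 4, 8}  B4 = {0, 1, 2, 5, 8}  B5 = {0, 3, 6, 7, 8}
Tree: B1–B2, B2–B3, B3–B4, B1–B5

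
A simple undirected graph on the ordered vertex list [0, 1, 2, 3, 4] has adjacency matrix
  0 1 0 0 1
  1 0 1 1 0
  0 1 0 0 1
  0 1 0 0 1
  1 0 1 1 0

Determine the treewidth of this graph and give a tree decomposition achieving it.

Treewidth 2.
One optimal decomposition is:
Bags: B1 = {0, 1, 4}  B2 = {1, 2, 4}  B3 = {1, 3, 4}
Tree: B1–B2, B2–B3

The largest bag has 3 vertices, giving width 2; this decomposition certifies tw(G) ≤ 2. The edges 0–1–2–4–0 form a cycle, so G is not a tree and its treewidth is at least 2. Therefore the treewidth is 2.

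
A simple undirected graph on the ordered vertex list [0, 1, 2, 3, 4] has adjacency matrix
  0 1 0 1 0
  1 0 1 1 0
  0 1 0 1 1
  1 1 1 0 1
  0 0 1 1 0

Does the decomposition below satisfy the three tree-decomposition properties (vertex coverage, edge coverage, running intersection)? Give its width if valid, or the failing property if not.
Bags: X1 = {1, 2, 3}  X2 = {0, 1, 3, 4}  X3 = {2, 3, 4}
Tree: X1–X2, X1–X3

No — bags containing vertex 4 are not connected in the tree.

A tree decomposition must satisfy three properties: every vertex lies in some bag; for every edge, both endpoints lie together in some bag; and for every vertex, the bags containing it form a connected subtree. Here bags containing vertex 4 are not connected in the tree, so the decomposition is invalid.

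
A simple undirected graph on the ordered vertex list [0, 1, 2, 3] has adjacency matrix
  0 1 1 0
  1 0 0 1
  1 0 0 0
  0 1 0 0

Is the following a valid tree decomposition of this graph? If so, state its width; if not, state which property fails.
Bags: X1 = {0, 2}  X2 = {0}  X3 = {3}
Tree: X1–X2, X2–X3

No — vertex 1 appears in no bag.

A tree decomposition must satisfy three properties: every vertex lies in some bag; for every edge, both endpoints lie together in some bag; and for every vertex, the bags containing it form a connected subtree. Here vertex 1 appears in no bag, so the decomposition is invalid.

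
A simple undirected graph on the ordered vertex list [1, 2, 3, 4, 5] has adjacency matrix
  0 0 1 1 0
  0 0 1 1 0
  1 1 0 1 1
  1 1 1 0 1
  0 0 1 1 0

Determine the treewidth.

A width-2 tree decomposition is:
Bags: B1 = {3, 4, 5}  B2 = {1, 3, 4}  B3 = {2, 3, 4}
Tree: B1–B2, B1–B3
The largest bag has 3 vertices, giving width 2; this decomposition certifies tw(G) ≤ 2. Conversely, {1, 3, 4} is a clique of size 3, and the vertices of any clique must share a bag in every tree decomposition; so some bag has ≥ 3 vertices and tw(G) ≥ 2. The upper and lower bounds meet at 2, so that is the treewidth.

2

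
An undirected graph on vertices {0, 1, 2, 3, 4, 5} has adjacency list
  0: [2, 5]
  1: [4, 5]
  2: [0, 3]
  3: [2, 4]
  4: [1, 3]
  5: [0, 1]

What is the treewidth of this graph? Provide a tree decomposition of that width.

Each bag holds 3 vertices, so the decomposition has width 2, which upper-bounds the treewidth. Since 0–5–1–4–3–2–0 is a cycle in G, G is not acyclic. Forests are exactly the graphs of treewidth ≤ 1, so tw(G) ≥ 2. Therefore the treewidth is 2.

Treewidth 2.
Bags: B1 = {0, 1, 5}  B2 = {0, 1, 4}  B3 = {0, 3, 4}  B4 = {0, 2, 3}
Tree: B1–B2, B2–B3, B3–B4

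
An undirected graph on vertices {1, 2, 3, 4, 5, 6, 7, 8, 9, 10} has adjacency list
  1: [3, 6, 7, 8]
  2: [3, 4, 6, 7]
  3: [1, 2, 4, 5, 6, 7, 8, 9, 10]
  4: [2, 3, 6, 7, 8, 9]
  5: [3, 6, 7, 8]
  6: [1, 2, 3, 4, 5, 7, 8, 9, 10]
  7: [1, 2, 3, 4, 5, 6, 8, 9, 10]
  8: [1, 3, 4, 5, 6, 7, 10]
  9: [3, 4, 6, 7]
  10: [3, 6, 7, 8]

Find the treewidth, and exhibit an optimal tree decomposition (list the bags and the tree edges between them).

The largest bag has 5 vertices, giving width 4; this decomposition certifies tw(G) ≤ 4. For the lower bound, the 5 vertices {1, 3, 6, 7, 8} are pairwise adjacent, and any tree decomposition puts a clique entirely inside one bag — forcing width ≥ 4. Combining the bounds, tw(G) = 4.

Treewidth 4.
One such decomposition:
Bags: B1 = {2, 3, 4, 6, 7}  B2 = {3, 4, 6, 7, 8}  B3 = {3, 5, 6, 7, 8}  B4 = {3, 6, 7, 8, 10}  B5 = {1, 3, 6, 7, 8}  B6 = {3, 4, 6, 7, 9}
Tree: B1–B2, B2–B3, B2–B4, B3–B5, B2–B6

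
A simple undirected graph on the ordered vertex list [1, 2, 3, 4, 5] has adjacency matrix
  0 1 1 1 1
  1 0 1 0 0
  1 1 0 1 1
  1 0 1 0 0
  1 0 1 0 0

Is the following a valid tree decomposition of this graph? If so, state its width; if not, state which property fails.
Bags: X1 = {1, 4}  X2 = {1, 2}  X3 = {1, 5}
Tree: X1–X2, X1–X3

A tree decomposition must satisfy three properties: every vertex lies in some bag; for every edge, both endpoints lie together in some bag; and for every vertex, the bags containing it form a connected subtree. Here vertex 3 appears in no bag, so the decomposition is invalid.

No — vertex 3 appears in no bag.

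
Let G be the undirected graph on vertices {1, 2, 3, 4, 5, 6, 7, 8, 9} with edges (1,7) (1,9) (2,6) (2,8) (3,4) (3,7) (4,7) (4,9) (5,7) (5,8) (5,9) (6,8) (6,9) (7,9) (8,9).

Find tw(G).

2

A width-2 tree decomposition is:
Bags: B1 = {5, 7, 9}  B2 = {4, 7, 9}  B3 = {1, 7, 9}  B4 = {5, 8, 9}  B5 = {3, 4, 7}  B6 = {6, 8, 9}  B7 = {2, 6, 8}
Tree: B1–B2, B2–B3, B1–B4, B2–B5, B4–B6, B6–B7
The largest bag has 3 vertices, giving width 2; this decomposition certifies tw(G) ≤ 2. Conversely, {5, 8, 9} is a clique of size 3, and the vertices of any clique must share a bag in every tree decomposition; so some bag has ≥ 3 vertices and tw(G) ≥ 2. The upper and lower bounds meet at 2, so that is the treewidth.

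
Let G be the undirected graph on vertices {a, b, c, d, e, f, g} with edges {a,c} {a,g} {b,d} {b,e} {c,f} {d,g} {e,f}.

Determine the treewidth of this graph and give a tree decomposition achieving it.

Treewidth 2.
One optimal decomposition is:
Bags: B1 = {b, e, f}  B2 = {b, d, f}  B3 = {d, f, g}  B4 = {a, f, g}  B5 = {a, c, f}
Tree: B1–B2, B2–B3, B3–B4, B4–B5

Every bag has size at most 3, so the width is 3 − 1 = 2 and tw(G) ≤ 2. Since f–e–b–d–g–a–c–f is a cycle in G, G is not acyclic. Forests are exactly the graphs of treewidth ≤ 1, so tw(G) ≥ 2. Therefore the treewidth is 2.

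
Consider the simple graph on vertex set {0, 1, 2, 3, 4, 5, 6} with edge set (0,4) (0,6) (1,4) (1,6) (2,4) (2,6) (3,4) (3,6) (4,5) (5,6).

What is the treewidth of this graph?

A width-2 tree decomposition is:
Bags: B1 = {4, 5, 6}  B2 = {3, 4, 6}  B3 = {0, 4, 6}  B4 = {2, 4, 6}  B5 = {1, 4, 6}
Tree: B1–B2, B2–B3, B3–B4, B4–B5
Each bag holds 3 vertices, so the decomposition has width 2, which upper-bounds the treewidth. Since 4–5–6–3–4 is a cycle in G, G is not acyclic. Forests are exactly the graphs of treewidth ≤ 1, so tw(G) ≥ 2. Hence tw(G) = 2 exactly.

2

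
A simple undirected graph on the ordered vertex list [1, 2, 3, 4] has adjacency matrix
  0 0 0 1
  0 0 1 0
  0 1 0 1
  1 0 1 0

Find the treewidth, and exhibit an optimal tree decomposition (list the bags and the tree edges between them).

Every bag has size at most 2, so the width is 2 − 1 = 1 and tw(G) ≤ 1. G has an edge, so its treewidth is at least 1. The upper and lower bounds meet at 1, so that is the treewidth.

Treewidth 1.
One optimal decomposition is:
Bags: B1 = {3, 4}  B2 = {1, 4}  B3 = {2, 3}
Tree: B1–B2, B1–B3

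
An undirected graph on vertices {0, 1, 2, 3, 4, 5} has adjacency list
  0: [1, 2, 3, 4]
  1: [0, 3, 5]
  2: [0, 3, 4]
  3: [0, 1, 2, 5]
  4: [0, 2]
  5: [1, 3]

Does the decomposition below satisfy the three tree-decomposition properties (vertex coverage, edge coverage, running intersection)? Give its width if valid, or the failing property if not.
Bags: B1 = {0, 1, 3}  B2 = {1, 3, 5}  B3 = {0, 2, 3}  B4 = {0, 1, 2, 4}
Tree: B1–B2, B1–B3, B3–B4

A tree decomposition must satisfy three properties: every vertex lies in some bag; for every edge, both endpoints lie together in some bag; and for every vertex, the bags containing it form a connected subtree. Here bags containing vertex 1 are not connected in the tree, so the decomposition is invalid.

No — bags containing vertex 1 are not connected in the tree.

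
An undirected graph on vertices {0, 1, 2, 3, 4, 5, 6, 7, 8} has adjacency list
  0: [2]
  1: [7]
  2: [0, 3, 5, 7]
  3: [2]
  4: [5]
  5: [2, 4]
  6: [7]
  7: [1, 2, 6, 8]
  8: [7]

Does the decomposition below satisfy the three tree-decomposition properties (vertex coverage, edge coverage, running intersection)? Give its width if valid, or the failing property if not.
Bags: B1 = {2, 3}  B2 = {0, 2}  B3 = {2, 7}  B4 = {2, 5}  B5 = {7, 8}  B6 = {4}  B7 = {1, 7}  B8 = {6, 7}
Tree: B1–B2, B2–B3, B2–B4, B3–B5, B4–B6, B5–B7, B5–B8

A tree decomposition must satisfy three properties: every vertex lies in some bag; for every edge, both endpoints lie together in some bag; and for every vertex, the bags containing it form a connected subtree. Here edge (5,4) lies in no bag, so the decomposition is invalid.

No — edge (5,4) lies in no bag.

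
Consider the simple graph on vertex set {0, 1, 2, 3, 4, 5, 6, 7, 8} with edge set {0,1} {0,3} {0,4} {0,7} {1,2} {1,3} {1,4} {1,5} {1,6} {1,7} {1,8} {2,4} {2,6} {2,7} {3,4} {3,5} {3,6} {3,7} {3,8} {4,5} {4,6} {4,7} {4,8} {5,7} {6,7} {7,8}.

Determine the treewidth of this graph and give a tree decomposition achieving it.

Each bag holds 5 vertices, so the decomposition has width 4, which upper-bounds the treewidth. For the lower bound, the 5 vertices {1, 2, 4, 6, 7} are pairwise adjacent, and any tree decomposition puts a clique entirely inside one bag — forcing width ≥ 4. Combining the bounds, tw(G) = 4.

Treewidth 4.
One optimal decomposition is:
Bags: B1 = {1, 3, 4, 5, 7}  B2 = {1, 3, 4, 6, 7}  B3 = {1, 2, 4, 6, 7}  B4 = {0, 1, 3, 4, 7}  B5 = {1, 3, 4, 7, 8}
Tree: B1–B2, B2–B3, B1–B4, B4–B5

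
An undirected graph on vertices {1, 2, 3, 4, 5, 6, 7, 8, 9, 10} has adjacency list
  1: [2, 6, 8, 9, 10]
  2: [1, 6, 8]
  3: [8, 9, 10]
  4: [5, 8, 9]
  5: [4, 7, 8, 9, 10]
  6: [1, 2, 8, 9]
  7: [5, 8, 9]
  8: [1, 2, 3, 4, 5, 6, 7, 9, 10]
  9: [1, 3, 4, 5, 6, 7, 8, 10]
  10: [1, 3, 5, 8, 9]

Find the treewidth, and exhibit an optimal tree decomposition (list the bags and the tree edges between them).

Treewidth 3.
One such decomposition:
Bags: B1 = {1, 6, 8, 9}  B2 = {1, 8, 9, 10}  B3 = {5, 8, 9, 10}  B4 = {1, 2, 6, 8}  B5 = {5, 7, 8, 9}  B6 = {4, 5, 8, 9}  B7 = {3, 8, 9, 10}
Tree: B1–B2, B2–B3, B1–B4, B3–B5, B3–B6, B2–B7

The largest bag has 4 vertices, giving width 3; this decomposition certifies tw(G) ≤ 3. On the other hand G contains the 4-clique {1, 8, 9, 10}. A clique must lie in a single bag of any decomposition, so no decomposition can have width below 3. Therefore the treewidth is 3.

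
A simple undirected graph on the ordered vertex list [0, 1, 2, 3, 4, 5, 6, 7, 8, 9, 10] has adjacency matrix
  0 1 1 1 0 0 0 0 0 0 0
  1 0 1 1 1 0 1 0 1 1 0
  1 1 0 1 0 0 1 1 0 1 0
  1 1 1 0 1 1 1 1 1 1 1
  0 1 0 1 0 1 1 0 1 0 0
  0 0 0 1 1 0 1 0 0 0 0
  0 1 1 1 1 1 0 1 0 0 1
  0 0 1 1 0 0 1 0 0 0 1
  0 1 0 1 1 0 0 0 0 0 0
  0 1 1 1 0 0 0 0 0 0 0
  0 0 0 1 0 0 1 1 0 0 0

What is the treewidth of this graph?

A width-3 tree decomposition is:
Bags: B1 = {1, 3, 4, 6}  B2 = {1, 2, 3, 6}  B3 = {1, 2, 3, 9}  B4 = {2, 3, 6, 7}  B5 = {1, 3, 4, 8}  B6 = {3, 6, 7, 10}  B7 = {0, 1, 2, 3}  B8 = {3, 4, 5, 6}
Tree: B1–B2, B2–B3, B2–B4, B1–B5, B4–B6, B3–B7, B1–B8
Each bag holds 4 vertices, so the decomposition has width 3, which upper-bounds the treewidth. Conversely, {1, 3, 4, 8} is a clique of size 4, and the vertices of any clique must share a bag in every tree decomposition; so some bag has ≥ 4 vertices and tw(G) ≥ 3. Therefore the treewidth is 3.

3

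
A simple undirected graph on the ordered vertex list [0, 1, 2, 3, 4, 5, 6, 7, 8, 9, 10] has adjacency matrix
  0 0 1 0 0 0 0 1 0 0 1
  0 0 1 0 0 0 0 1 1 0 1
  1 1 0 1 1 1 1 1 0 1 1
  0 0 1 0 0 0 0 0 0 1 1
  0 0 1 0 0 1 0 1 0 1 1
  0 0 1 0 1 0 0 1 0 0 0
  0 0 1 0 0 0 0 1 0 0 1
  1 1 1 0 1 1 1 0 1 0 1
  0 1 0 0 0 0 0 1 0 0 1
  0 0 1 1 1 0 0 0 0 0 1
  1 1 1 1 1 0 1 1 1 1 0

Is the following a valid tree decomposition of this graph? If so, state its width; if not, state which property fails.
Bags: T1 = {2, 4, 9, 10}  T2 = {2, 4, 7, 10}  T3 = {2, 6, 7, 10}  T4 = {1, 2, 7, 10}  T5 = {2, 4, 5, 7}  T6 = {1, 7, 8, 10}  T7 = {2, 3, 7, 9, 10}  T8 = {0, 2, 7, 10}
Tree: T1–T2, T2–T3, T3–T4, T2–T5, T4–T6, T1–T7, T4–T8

No — bags containing vertex 7 are not connected in the tree.

A tree decomposition must satisfy three properties: every vertex lies in some bag; for every edge, both endpoints lie together in some bag; and for every vertex, the bags containing it form a connected subtree. Here bags containing vertex 7 are not connected in the tree, so the decomposition is invalid.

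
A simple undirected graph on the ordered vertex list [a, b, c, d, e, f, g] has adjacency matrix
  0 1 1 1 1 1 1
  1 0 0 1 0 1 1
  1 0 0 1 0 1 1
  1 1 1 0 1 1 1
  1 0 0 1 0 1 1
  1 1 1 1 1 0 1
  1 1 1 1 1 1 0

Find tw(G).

4

A width-4 tree decomposition is:
Bags: B1 = {a, d, e, f, g}  B2 = {a, c, d, f, g}  B3 = {a, b, d, f, g}
Tree: B1–B2, B2–B3
Each bag holds 5 vertices, so the decomposition has width 4, which upper-bounds the treewidth. Conversely, {a, d, e, f, g} is a clique of size 5, and the vertices of any clique must share a bag in every tree decomposition; so some bag has ≥ 5 vertices and tw(G) ≥ 4. Hence tw(G) = 4 exactly.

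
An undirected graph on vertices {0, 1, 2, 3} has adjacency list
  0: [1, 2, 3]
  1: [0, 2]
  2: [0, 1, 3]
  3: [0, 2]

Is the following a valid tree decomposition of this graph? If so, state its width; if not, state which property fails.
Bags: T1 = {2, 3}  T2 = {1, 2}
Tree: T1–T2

A tree decomposition must satisfy three properties: every vertex lies in some bag; for every edge, both endpoints lie together in some bag; and for every vertex, the bags containing it form a connected subtree. Here vertex 0 appears in no bag, so the decomposition is invalid.

No — vertex 0 appears in no bag.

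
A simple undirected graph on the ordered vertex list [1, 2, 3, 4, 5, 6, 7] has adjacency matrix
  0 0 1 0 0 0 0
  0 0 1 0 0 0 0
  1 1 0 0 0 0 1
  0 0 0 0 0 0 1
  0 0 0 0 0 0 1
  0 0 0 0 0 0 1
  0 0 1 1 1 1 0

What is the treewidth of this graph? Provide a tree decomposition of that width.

Each bag holds 2 vertices, so the decomposition has width 1, which upper-bounds the treewidth. Since G has at least one edge (e.g. 1–3), it is not an edgeless graph, so tw(G) ≥ 1. Combining the bounds, tw(G) = 1.

Treewidth 1.
One such decomposition:
Bags: B1 = {1, 3}  B2 = {2, 3}  B3 = {3, 7}  B4 = {6, 7}  B5 = {5, 7}  B6 = {4, 7}
Tree: B1–B2, B2–B3, B3–B4, B4–B5, B4–B6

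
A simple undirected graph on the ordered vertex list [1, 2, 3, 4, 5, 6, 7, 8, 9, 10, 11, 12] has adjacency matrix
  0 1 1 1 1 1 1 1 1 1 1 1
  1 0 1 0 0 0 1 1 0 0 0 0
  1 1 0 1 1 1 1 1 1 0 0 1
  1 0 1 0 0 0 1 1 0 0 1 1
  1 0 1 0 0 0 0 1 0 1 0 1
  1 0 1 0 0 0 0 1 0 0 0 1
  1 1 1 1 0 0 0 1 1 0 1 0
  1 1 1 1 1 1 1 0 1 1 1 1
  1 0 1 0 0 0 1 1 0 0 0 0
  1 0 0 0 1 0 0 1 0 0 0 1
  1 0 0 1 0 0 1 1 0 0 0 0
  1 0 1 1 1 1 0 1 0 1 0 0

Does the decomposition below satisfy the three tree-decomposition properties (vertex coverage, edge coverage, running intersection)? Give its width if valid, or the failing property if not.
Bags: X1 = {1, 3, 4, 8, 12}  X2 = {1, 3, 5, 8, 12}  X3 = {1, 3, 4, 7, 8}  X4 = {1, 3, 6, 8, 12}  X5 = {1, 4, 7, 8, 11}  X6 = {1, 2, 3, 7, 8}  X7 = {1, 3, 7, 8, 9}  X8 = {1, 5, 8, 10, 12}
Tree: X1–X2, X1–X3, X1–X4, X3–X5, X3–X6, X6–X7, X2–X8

Every vertex of G appears in some bag (union = {1, 2, 3, 4, 5, 6, 7, 8, 9, 10, 11, 12}); every edge is covered by a bag; and for each vertex v the set of bags containing v is connected in the bag tree. The decomposition is therefore valid. The largest bag has 5 vertices, so the width is 4.

Yes; width 4.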